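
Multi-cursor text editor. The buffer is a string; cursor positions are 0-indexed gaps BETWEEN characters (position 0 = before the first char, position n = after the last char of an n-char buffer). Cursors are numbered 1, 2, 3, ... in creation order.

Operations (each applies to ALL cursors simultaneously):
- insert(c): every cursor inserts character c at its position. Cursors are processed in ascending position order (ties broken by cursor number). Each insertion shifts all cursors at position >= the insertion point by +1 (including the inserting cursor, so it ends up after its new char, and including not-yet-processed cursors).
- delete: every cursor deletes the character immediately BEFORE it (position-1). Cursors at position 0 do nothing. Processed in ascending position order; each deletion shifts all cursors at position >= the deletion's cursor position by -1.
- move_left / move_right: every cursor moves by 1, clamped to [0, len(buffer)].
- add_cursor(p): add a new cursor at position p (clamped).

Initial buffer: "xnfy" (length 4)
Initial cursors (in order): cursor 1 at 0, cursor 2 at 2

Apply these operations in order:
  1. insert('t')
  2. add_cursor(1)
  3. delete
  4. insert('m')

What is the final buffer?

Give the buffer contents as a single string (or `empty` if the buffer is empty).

Answer: mmxnmfy

Derivation:
After op 1 (insert('t')): buffer="txntfy" (len 6), cursors c1@1 c2@4, authorship 1..2..
After op 2 (add_cursor(1)): buffer="txntfy" (len 6), cursors c1@1 c3@1 c2@4, authorship 1..2..
After op 3 (delete): buffer="xnfy" (len 4), cursors c1@0 c3@0 c2@2, authorship ....
After op 4 (insert('m')): buffer="mmxnmfy" (len 7), cursors c1@2 c3@2 c2@5, authorship 13..2..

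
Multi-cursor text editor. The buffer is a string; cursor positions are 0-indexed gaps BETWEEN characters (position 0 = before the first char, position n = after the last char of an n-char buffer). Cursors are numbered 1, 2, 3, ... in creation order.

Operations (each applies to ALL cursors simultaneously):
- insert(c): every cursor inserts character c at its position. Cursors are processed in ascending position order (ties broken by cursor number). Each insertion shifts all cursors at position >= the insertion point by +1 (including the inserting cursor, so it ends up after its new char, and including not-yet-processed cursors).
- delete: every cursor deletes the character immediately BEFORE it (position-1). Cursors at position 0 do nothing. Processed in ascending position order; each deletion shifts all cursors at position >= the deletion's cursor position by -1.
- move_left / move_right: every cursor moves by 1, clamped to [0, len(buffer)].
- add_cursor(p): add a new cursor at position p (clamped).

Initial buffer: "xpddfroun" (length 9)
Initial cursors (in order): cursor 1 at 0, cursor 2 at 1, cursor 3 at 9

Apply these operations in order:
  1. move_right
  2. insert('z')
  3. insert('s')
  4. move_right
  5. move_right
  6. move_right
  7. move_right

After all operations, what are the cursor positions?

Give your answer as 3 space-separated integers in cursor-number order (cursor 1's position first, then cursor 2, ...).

After op 1 (move_right): buffer="xpddfroun" (len 9), cursors c1@1 c2@2 c3@9, authorship .........
After op 2 (insert('z')): buffer="xzpzddfrounz" (len 12), cursors c1@2 c2@4 c3@12, authorship .1.2.......3
After op 3 (insert('s')): buffer="xzspzsddfrounzs" (len 15), cursors c1@3 c2@6 c3@15, authorship .11.22.......33
After op 4 (move_right): buffer="xzspzsddfrounzs" (len 15), cursors c1@4 c2@7 c3@15, authorship .11.22.......33
After op 5 (move_right): buffer="xzspzsddfrounzs" (len 15), cursors c1@5 c2@8 c3@15, authorship .11.22.......33
After op 6 (move_right): buffer="xzspzsddfrounzs" (len 15), cursors c1@6 c2@9 c3@15, authorship .11.22.......33
After op 7 (move_right): buffer="xzspzsddfrounzs" (len 15), cursors c1@7 c2@10 c3@15, authorship .11.22.......33

Answer: 7 10 15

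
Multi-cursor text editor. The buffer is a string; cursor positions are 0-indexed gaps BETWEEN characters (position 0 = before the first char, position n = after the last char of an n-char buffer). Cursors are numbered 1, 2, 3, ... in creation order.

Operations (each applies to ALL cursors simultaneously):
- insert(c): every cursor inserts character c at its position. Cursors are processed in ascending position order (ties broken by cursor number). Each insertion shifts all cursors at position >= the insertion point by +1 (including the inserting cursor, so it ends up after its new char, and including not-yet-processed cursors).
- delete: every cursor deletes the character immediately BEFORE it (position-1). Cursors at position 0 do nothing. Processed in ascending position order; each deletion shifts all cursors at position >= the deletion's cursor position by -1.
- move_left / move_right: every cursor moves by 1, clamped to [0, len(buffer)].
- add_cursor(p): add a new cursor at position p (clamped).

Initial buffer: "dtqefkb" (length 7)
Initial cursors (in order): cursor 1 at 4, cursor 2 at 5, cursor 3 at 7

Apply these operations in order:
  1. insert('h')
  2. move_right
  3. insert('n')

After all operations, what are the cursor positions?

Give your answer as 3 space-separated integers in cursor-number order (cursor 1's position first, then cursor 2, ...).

After op 1 (insert('h')): buffer="dtqehfhkbh" (len 10), cursors c1@5 c2@7 c3@10, authorship ....1.2..3
After op 2 (move_right): buffer="dtqehfhkbh" (len 10), cursors c1@6 c2@8 c3@10, authorship ....1.2..3
After op 3 (insert('n')): buffer="dtqehfnhknbhn" (len 13), cursors c1@7 c2@10 c3@13, authorship ....1.12.2.33

Answer: 7 10 13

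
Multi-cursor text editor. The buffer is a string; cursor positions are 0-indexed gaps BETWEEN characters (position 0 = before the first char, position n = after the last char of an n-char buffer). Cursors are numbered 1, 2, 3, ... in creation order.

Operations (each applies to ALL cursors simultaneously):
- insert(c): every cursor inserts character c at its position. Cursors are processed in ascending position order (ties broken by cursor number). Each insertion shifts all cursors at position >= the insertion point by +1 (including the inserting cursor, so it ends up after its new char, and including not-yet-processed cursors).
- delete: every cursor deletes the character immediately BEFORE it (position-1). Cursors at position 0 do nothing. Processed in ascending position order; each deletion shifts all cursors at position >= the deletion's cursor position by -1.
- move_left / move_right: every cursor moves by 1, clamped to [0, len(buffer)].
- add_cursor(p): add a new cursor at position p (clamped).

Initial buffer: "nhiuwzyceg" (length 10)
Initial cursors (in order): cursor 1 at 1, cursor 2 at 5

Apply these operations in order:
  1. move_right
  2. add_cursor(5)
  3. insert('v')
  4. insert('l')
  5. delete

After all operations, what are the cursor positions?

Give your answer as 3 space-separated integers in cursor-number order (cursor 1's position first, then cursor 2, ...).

Answer: 3 9 7

Derivation:
After op 1 (move_right): buffer="nhiuwzyceg" (len 10), cursors c1@2 c2@6, authorship ..........
After op 2 (add_cursor(5)): buffer="nhiuwzyceg" (len 10), cursors c1@2 c3@5 c2@6, authorship ..........
After op 3 (insert('v')): buffer="nhviuwvzvyceg" (len 13), cursors c1@3 c3@7 c2@9, authorship ..1...3.2....
After op 4 (insert('l')): buffer="nhvliuwvlzvlyceg" (len 16), cursors c1@4 c3@9 c2@12, authorship ..11...33.22....
After op 5 (delete): buffer="nhviuwvzvyceg" (len 13), cursors c1@3 c3@7 c2@9, authorship ..1...3.2....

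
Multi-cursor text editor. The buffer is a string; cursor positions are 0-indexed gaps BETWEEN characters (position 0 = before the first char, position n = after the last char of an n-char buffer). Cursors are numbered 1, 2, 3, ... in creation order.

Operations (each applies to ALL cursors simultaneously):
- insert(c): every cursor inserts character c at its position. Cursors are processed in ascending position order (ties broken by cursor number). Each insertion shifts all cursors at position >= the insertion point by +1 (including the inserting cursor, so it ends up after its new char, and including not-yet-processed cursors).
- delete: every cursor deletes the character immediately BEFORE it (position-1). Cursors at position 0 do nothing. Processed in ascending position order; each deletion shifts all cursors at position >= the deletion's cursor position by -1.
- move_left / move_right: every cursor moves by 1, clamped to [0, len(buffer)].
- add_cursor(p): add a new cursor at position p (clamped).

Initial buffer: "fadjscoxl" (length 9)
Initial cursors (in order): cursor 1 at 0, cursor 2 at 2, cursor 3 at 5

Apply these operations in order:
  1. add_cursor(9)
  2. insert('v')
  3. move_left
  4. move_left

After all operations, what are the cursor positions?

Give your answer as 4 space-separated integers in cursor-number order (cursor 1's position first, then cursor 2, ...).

Answer: 0 2 6 11

Derivation:
After op 1 (add_cursor(9)): buffer="fadjscoxl" (len 9), cursors c1@0 c2@2 c3@5 c4@9, authorship .........
After op 2 (insert('v')): buffer="vfavdjsvcoxlv" (len 13), cursors c1@1 c2@4 c3@8 c4@13, authorship 1..2...3....4
After op 3 (move_left): buffer="vfavdjsvcoxlv" (len 13), cursors c1@0 c2@3 c3@7 c4@12, authorship 1..2...3....4
After op 4 (move_left): buffer="vfavdjsvcoxlv" (len 13), cursors c1@0 c2@2 c3@6 c4@11, authorship 1..2...3....4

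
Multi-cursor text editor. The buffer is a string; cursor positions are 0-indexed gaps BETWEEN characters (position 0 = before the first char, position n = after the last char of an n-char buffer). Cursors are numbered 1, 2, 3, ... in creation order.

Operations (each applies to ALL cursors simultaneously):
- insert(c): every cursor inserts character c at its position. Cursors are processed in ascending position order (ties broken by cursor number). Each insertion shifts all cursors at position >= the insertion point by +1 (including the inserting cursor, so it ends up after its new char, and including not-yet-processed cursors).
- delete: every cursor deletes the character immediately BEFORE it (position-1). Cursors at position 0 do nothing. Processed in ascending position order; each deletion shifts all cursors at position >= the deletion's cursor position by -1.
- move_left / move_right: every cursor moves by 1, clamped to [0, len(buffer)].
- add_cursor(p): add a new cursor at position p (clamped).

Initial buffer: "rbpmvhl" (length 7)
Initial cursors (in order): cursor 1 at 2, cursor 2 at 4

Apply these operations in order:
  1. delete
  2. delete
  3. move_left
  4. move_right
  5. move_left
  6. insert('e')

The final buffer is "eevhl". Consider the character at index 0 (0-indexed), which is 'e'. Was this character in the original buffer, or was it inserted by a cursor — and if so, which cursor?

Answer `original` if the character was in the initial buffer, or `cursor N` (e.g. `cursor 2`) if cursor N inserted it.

After op 1 (delete): buffer="rpvhl" (len 5), cursors c1@1 c2@2, authorship .....
After op 2 (delete): buffer="vhl" (len 3), cursors c1@0 c2@0, authorship ...
After op 3 (move_left): buffer="vhl" (len 3), cursors c1@0 c2@0, authorship ...
After op 4 (move_right): buffer="vhl" (len 3), cursors c1@1 c2@1, authorship ...
After op 5 (move_left): buffer="vhl" (len 3), cursors c1@0 c2@0, authorship ...
After op 6 (insert('e')): buffer="eevhl" (len 5), cursors c1@2 c2@2, authorship 12...
Authorship (.=original, N=cursor N): 1 2 . . .
Index 0: author = 1

Answer: cursor 1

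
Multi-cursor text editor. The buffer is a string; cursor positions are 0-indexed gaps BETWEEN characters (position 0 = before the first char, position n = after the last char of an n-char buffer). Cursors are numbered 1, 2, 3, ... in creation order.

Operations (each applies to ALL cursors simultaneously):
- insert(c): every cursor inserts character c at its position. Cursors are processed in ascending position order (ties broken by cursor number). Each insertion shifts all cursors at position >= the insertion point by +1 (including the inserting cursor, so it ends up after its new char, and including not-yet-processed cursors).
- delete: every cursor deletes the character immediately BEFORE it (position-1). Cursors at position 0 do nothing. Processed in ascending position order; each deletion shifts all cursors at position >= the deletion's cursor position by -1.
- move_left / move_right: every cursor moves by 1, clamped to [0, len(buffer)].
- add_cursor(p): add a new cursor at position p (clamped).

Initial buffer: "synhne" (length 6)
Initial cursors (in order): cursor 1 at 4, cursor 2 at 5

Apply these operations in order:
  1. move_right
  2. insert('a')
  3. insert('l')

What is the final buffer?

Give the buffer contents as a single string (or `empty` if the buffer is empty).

Answer: synhnaleal

Derivation:
After op 1 (move_right): buffer="synhne" (len 6), cursors c1@5 c2@6, authorship ......
After op 2 (insert('a')): buffer="synhnaea" (len 8), cursors c1@6 c2@8, authorship .....1.2
After op 3 (insert('l')): buffer="synhnaleal" (len 10), cursors c1@7 c2@10, authorship .....11.22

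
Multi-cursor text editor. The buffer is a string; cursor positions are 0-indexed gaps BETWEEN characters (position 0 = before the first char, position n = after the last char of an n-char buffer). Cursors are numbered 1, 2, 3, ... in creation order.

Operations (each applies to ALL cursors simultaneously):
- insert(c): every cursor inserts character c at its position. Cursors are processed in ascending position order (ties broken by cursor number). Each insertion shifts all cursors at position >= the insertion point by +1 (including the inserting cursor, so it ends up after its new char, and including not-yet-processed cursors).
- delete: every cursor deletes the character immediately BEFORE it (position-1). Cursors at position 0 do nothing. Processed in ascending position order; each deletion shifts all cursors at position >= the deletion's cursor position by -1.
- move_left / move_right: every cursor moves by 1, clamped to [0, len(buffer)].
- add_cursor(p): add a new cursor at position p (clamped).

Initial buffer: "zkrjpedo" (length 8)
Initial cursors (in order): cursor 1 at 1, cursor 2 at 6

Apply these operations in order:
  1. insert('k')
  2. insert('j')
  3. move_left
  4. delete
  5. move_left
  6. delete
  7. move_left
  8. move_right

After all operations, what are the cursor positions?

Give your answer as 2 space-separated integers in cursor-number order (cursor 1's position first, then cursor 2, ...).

After op 1 (insert('k')): buffer="zkkrjpekdo" (len 10), cursors c1@2 c2@8, authorship .1.....2..
After op 2 (insert('j')): buffer="zkjkrjpekjdo" (len 12), cursors c1@3 c2@10, authorship .11.....22..
After op 3 (move_left): buffer="zkjkrjpekjdo" (len 12), cursors c1@2 c2@9, authorship .11.....22..
After op 4 (delete): buffer="zjkrjpejdo" (len 10), cursors c1@1 c2@7, authorship .1.....2..
After op 5 (move_left): buffer="zjkrjpejdo" (len 10), cursors c1@0 c2@6, authorship .1.....2..
After op 6 (delete): buffer="zjkrjejdo" (len 9), cursors c1@0 c2@5, authorship .1....2..
After op 7 (move_left): buffer="zjkrjejdo" (len 9), cursors c1@0 c2@4, authorship .1....2..
After op 8 (move_right): buffer="zjkrjejdo" (len 9), cursors c1@1 c2@5, authorship .1....2..

Answer: 1 5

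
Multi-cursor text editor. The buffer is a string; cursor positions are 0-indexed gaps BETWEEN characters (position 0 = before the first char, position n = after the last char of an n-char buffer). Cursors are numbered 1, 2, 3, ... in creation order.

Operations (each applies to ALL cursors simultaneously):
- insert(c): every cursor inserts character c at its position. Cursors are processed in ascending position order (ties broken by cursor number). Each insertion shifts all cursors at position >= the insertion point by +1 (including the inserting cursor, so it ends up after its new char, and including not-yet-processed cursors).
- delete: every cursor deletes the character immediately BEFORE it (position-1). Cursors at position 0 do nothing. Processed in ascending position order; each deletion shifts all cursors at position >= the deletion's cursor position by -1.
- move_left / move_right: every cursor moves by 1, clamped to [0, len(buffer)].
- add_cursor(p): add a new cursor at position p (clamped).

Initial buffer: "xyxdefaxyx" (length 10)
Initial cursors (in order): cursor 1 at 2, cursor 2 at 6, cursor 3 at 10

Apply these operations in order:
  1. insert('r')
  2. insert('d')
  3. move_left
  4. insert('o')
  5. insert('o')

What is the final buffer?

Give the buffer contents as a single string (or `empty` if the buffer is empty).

Answer: xyroodxdefroodaxyxrood

Derivation:
After op 1 (insert('r')): buffer="xyrxdefraxyxr" (len 13), cursors c1@3 c2@8 c3@13, authorship ..1....2....3
After op 2 (insert('d')): buffer="xyrdxdefrdaxyxrd" (len 16), cursors c1@4 c2@10 c3@16, authorship ..11....22....33
After op 3 (move_left): buffer="xyrdxdefrdaxyxrd" (len 16), cursors c1@3 c2@9 c3@15, authorship ..11....22....33
After op 4 (insert('o')): buffer="xyrodxdefrodaxyxrod" (len 19), cursors c1@4 c2@11 c3@18, authorship ..111....222....333
After op 5 (insert('o')): buffer="xyroodxdefroodaxyxrood" (len 22), cursors c1@5 c2@13 c3@21, authorship ..1111....2222....3333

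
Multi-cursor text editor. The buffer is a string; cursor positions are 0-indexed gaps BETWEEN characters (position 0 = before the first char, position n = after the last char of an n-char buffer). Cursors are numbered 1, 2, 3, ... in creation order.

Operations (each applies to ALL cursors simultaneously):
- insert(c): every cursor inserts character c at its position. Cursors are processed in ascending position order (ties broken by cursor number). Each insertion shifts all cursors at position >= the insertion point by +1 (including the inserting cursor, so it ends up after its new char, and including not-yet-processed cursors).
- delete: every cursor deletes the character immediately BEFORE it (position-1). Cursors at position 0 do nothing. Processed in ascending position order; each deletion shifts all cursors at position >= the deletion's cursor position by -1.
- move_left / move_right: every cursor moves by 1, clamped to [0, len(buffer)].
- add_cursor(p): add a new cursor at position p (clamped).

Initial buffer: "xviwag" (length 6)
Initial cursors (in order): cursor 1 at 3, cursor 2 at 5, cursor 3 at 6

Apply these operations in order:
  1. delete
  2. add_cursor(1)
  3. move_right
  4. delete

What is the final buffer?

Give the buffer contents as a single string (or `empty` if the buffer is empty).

After op 1 (delete): buffer="xvw" (len 3), cursors c1@2 c2@3 c3@3, authorship ...
After op 2 (add_cursor(1)): buffer="xvw" (len 3), cursors c4@1 c1@2 c2@3 c3@3, authorship ...
After op 3 (move_right): buffer="xvw" (len 3), cursors c4@2 c1@3 c2@3 c3@3, authorship ...
After op 4 (delete): buffer="" (len 0), cursors c1@0 c2@0 c3@0 c4@0, authorship 

Answer: empty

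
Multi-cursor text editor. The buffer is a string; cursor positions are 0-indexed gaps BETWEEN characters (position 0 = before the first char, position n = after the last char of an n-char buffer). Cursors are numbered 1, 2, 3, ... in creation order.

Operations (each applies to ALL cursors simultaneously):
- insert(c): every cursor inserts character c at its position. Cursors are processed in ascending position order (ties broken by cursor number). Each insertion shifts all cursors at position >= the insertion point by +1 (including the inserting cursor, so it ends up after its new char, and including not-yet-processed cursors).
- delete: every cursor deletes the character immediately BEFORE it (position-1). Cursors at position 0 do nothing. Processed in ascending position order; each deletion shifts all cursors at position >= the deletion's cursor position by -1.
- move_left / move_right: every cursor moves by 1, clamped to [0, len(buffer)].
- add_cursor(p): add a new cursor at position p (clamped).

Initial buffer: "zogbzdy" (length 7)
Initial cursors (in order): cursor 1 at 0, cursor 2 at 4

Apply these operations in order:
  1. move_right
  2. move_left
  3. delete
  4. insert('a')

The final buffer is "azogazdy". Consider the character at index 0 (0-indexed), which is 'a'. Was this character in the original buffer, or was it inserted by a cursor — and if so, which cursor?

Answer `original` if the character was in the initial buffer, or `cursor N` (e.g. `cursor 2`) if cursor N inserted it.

After op 1 (move_right): buffer="zogbzdy" (len 7), cursors c1@1 c2@5, authorship .......
After op 2 (move_left): buffer="zogbzdy" (len 7), cursors c1@0 c2@4, authorship .......
After op 3 (delete): buffer="zogzdy" (len 6), cursors c1@0 c2@3, authorship ......
After op 4 (insert('a')): buffer="azogazdy" (len 8), cursors c1@1 c2@5, authorship 1...2...
Authorship (.=original, N=cursor N): 1 . . . 2 . . .
Index 0: author = 1

Answer: cursor 1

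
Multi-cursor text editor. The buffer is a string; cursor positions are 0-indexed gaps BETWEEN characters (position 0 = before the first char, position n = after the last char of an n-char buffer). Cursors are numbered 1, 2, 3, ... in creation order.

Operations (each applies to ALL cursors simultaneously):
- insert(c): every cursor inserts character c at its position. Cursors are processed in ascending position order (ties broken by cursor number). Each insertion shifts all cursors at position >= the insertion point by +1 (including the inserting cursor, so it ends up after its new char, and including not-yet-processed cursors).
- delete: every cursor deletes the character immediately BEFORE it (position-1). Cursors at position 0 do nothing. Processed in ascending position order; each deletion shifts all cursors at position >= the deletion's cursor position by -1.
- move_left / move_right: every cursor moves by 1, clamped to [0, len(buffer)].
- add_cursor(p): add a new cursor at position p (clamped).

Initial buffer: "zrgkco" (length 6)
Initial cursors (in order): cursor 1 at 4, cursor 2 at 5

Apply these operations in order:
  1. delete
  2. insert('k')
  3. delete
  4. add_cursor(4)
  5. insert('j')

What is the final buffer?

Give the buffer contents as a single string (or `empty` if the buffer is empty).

After op 1 (delete): buffer="zrgo" (len 4), cursors c1@3 c2@3, authorship ....
After op 2 (insert('k')): buffer="zrgkko" (len 6), cursors c1@5 c2@5, authorship ...12.
After op 3 (delete): buffer="zrgo" (len 4), cursors c1@3 c2@3, authorship ....
After op 4 (add_cursor(4)): buffer="zrgo" (len 4), cursors c1@3 c2@3 c3@4, authorship ....
After op 5 (insert('j')): buffer="zrgjjoj" (len 7), cursors c1@5 c2@5 c3@7, authorship ...12.3

Answer: zrgjjoj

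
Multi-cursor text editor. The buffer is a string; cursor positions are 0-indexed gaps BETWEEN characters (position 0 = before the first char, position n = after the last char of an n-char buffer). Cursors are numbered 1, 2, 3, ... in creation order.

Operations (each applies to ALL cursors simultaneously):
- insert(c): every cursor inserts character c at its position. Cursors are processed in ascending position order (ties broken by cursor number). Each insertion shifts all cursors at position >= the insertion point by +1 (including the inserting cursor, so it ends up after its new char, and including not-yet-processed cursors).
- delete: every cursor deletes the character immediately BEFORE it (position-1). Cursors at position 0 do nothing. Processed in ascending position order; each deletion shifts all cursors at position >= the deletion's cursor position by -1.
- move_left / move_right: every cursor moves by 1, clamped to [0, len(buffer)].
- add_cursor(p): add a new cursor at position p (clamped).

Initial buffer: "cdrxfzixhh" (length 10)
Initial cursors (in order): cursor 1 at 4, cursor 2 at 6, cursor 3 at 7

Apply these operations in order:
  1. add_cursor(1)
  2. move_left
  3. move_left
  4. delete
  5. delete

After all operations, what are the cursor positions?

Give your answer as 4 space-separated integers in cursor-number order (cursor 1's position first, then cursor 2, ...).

After op 1 (add_cursor(1)): buffer="cdrxfzixhh" (len 10), cursors c4@1 c1@4 c2@6 c3@7, authorship ..........
After op 2 (move_left): buffer="cdrxfzixhh" (len 10), cursors c4@0 c1@3 c2@5 c3@6, authorship ..........
After op 3 (move_left): buffer="cdrxfzixhh" (len 10), cursors c4@0 c1@2 c2@4 c3@5, authorship ..........
After op 4 (delete): buffer="crzixhh" (len 7), cursors c4@0 c1@1 c2@2 c3@2, authorship .......
After op 5 (delete): buffer="zixhh" (len 5), cursors c1@0 c2@0 c3@0 c4@0, authorship .....

Answer: 0 0 0 0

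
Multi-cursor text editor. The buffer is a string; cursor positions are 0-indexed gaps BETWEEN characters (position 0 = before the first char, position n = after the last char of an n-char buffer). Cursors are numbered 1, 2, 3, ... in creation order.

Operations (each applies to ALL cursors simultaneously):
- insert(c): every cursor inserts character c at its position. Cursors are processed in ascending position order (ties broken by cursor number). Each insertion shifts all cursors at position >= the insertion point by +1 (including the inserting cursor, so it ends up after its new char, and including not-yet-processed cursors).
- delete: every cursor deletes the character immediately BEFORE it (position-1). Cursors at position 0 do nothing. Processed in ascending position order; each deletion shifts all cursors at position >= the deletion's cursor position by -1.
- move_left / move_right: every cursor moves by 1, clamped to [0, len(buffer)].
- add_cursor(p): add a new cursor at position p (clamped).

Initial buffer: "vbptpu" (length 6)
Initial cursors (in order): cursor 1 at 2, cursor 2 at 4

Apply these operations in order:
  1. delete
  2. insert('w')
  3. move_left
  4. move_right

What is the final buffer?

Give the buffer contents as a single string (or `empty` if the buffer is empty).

Answer: vwpwpu

Derivation:
After op 1 (delete): buffer="vppu" (len 4), cursors c1@1 c2@2, authorship ....
After op 2 (insert('w')): buffer="vwpwpu" (len 6), cursors c1@2 c2@4, authorship .1.2..
After op 3 (move_left): buffer="vwpwpu" (len 6), cursors c1@1 c2@3, authorship .1.2..
After op 4 (move_right): buffer="vwpwpu" (len 6), cursors c1@2 c2@4, authorship .1.2..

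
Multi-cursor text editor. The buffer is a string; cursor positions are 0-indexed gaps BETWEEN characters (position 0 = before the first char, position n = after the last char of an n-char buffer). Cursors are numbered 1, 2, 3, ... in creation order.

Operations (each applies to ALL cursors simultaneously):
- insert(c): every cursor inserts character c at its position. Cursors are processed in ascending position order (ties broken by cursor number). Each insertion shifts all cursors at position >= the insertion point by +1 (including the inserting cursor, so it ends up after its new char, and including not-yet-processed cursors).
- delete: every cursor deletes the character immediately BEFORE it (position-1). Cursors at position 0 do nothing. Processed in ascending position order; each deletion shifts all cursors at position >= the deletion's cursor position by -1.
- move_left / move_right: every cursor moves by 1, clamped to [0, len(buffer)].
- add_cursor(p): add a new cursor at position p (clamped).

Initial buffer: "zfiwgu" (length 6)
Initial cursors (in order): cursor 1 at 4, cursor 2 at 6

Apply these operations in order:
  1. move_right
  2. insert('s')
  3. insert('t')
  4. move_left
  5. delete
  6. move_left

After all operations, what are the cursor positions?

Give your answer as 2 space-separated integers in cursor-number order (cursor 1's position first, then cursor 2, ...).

After op 1 (move_right): buffer="zfiwgu" (len 6), cursors c1@5 c2@6, authorship ......
After op 2 (insert('s')): buffer="zfiwgsus" (len 8), cursors c1@6 c2@8, authorship .....1.2
After op 3 (insert('t')): buffer="zfiwgstust" (len 10), cursors c1@7 c2@10, authorship .....11.22
After op 4 (move_left): buffer="zfiwgstust" (len 10), cursors c1@6 c2@9, authorship .....11.22
After op 5 (delete): buffer="zfiwgtut" (len 8), cursors c1@5 c2@7, authorship .....1.2
After op 6 (move_left): buffer="zfiwgtut" (len 8), cursors c1@4 c2@6, authorship .....1.2

Answer: 4 6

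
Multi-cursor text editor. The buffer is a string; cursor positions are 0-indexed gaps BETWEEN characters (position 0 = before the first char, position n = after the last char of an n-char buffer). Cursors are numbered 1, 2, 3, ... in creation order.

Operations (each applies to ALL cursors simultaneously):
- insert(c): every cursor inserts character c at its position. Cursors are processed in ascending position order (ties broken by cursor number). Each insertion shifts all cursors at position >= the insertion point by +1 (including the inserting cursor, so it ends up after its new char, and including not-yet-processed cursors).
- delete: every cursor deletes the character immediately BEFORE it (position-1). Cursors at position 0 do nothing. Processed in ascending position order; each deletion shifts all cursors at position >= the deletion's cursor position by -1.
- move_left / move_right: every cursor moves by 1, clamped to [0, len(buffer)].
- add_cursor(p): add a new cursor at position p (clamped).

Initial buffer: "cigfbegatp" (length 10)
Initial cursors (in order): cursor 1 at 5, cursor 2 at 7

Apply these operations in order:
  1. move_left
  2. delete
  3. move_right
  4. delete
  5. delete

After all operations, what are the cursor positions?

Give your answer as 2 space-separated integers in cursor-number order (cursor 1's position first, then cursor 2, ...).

After op 1 (move_left): buffer="cigfbegatp" (len 10), cursors c1@4 c2@6, authorship ..........
After op 2 (delete): buffer="cigbgatp" (len 8), cursors c1@3 c2@4, authorship ........
After op 3 (move_right): buffer="cigbgatp" (len 8), cursors c1@4 c2@5, authorship ........
After op 4 (delete): buffer="cigatp" (len 6), cursors c1@3 c2@3, authorship ......
After op 5 (delete): buffer="catp" (len 4), cursors c1@1 c2@1, authorship ....

Answer: 1 1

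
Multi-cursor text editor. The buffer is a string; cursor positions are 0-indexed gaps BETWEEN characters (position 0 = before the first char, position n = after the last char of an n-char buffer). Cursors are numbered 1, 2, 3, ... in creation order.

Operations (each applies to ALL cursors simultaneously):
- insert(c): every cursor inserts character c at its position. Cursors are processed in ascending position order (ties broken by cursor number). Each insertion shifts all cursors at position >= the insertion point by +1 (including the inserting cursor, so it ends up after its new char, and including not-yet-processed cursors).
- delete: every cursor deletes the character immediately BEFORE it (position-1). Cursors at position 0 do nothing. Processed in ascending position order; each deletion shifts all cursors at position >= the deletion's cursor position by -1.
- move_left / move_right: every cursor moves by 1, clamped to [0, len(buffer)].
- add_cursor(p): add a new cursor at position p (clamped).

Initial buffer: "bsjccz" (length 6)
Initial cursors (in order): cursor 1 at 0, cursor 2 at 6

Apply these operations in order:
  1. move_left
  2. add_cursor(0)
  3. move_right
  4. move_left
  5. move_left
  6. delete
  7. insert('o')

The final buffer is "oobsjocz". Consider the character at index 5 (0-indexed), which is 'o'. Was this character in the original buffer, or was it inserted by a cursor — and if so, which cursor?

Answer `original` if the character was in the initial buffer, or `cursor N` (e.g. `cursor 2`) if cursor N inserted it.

After op 1 (move_left): buffer="bsjccz" (len 6), cursors c1@0 c2@5, authorship ......
After op 2 (add_cursor(0)): buffer="bsjccz" (len 6), cursors c1@0 c3@0 c2@5, authorship ......
After op 3 (move_right): buffer="bsjccz" (len 6), cursors c1@1 c3@1 c2@6, authorship ......
After op 4 (move_left): buffer="bsjccz" (len 6), cursors c1@0 c3@0 c2@5, authorship ......
After op 5 (move_left): buffer="bsjccz" (len 6), cursors c1@0 c3@0 c2@4, authorship ......
After op 6 (delete): buffer="bsjcz" (len 5), cursors c1@0 c3@0 c2@3, authorship .....
After op 7 (insert('o')): buffer="oobsjocz" (len 8), cursors c1@2 c3@2 c2@6, authorship 13...2..
Authorship (.=original, N=cursor N): 1 3 . . . 2 . .
Index 5: author = 2

Answer: cursor 2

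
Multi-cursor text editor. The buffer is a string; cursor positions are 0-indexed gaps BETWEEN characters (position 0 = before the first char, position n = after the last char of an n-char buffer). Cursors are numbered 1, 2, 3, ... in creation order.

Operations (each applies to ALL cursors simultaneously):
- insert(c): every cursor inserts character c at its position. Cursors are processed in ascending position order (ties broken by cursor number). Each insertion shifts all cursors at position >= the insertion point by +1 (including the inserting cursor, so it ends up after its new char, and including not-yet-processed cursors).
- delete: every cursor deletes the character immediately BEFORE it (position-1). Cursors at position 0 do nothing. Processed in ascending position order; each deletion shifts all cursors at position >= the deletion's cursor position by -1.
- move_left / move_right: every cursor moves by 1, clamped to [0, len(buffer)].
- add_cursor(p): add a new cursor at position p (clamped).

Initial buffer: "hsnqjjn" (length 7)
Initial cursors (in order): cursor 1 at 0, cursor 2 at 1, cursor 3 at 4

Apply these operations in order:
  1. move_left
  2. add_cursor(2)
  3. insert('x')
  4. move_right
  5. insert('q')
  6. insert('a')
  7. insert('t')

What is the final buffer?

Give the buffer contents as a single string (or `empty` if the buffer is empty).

Answer: xxhqqaattsxnqatxqqatjjn

Derivation:
After op 1 (move_left): buffer="hsnqjjn" (len 7), cursors c1@0 c2@0 c3@3, authorship .......
After op 2 (add_cursor(2)): buffer="hsnqjjn" (len 7), cursors c1@0 c2@0 c4@2 c3@3, authorship .......
After op 3 (insert('x')): buffer="xxhsxnxqjjn" (len 11), cursors c1@2 c2@2 c4@5 c3@7, authorship 12..4.3....
After op 4 (move_right): buffer="xxhsxnxqjjn" (len 11), cursors c1@3 c2@3 c4@6 c3@8, authorship 12..4.3....
After op 5 (insert('q')): buffer="xxhqqsxnqxqqjjn" (len 15), cursors c1@5 c2@5 c4@9 c3@12, authorship 12.12.4.43.3...
After op 6 (insert('a')): buffer="xxhqqaasxnqaxqqajjn" (len 19), cursors c1@7 c2@7 c4@12 c3@16, authorship 12.1212.4.443.33...
After op 7 (insert('t')): buffer="xxhqqaattsxnqatxqqatjjn" (len 23), cursors c1@9 c2@9 c4@15 c3@20, authorship 12.121212.4.4443.333...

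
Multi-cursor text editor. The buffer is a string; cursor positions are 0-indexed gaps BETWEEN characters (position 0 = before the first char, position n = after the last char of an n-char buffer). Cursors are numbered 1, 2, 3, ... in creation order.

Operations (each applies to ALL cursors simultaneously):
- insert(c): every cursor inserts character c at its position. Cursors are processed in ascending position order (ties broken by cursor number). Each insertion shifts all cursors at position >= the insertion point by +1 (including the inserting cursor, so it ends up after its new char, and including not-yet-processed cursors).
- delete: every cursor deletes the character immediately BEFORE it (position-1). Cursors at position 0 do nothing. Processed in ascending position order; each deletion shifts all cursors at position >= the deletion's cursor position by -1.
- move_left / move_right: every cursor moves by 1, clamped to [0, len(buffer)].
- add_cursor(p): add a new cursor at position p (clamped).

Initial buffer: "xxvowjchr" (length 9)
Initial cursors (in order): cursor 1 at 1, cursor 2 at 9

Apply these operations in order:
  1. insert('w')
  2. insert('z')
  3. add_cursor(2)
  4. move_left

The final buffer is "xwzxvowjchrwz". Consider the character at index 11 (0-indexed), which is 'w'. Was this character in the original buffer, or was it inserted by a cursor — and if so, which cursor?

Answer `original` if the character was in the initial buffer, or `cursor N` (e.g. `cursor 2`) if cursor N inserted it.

Answer: cursor 2

Derivation:
After op 1 (insert('w')): buffer="xwxvowjchrw" (len 11), cursors c1@2 c2@11, authorship .1........2
After op 2 (insert('z')): buffer="xwzxvowjchrwz" (len 13), cursors c1@3 c2@13, authorship .11........22
After op 3 (add_cursor(2)): buffer="xwzxvowjchrwz" (len 13), cursors c3@2 c1@3 c2@13, authorship .11........22
After op 4 (move_left): buffer="xwzxvowjchrwz" (len 13), cursors c3@1 c1@2 c2@12, authorship .11........22
Authorship (.=original, N=cursor N): . 1 1 . . . . . . . . 2 2
Index 11: author = 2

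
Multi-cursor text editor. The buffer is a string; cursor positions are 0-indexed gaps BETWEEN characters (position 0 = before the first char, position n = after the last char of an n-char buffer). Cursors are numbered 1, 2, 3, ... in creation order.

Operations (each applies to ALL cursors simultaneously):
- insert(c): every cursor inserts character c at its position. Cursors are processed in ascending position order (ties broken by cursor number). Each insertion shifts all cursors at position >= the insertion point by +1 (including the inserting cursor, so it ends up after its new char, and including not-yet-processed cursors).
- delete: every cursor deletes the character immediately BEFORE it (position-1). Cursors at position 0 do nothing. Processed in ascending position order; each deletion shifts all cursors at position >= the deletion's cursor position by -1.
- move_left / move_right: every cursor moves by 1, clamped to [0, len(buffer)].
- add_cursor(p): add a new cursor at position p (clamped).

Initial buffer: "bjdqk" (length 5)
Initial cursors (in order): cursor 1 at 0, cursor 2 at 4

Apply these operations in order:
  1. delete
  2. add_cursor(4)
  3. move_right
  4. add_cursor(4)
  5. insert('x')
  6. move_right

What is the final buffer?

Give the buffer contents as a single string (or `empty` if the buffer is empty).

After op 1 (delete): buffer="bjdk" (len 4), cursors c1@0 c2@3, authorship ....
After op 2 (add_cursor(4)): buffer="bjdk" (len 4), cursors c1@0 c2@3 c3@4, authorship ....
After op 3 (move_right): buffer="bjdk" (len 4), cursors c1@1 c2@4 c3@4, authorship ....
After op 4 (add_cursor(4)): buffer="bjdk" (len 4), cursors c1@1 c2@4 c3@4 c4@4, authorship ....
After op 5 (insert('x')): buffer="bxjdkxxx" (len 8), cursors c1@2 c2@8 c3@8 c4@8, authorship .1...234
After op 6 (move_right): buffer="bxjdkxxx" (len 8), cursors c1@3 c2@8 c3@8 c4@8, authorship .1...234

Answer: bxjdkxxx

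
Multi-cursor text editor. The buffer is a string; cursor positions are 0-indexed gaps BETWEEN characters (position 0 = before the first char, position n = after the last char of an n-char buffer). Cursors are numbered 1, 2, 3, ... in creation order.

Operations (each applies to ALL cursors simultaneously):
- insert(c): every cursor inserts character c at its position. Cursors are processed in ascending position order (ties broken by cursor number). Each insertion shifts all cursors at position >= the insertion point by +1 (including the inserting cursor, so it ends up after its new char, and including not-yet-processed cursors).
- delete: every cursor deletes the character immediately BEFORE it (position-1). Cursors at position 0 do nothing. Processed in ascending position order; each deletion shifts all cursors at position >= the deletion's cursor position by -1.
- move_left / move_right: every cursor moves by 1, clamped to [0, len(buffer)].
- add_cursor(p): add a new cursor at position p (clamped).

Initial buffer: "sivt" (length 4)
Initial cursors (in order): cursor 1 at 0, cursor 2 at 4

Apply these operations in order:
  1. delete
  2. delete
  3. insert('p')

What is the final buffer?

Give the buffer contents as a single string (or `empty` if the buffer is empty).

After op 1 (delete): buffer="siv" (len 3), cursors c1@0 c2@3, authorship ...
After op 2 (delete): buffer="si" (len 2), cursors c1@0 c2@2, authorship ..
After op 3 (insert('p')): buffer="psip" (len 4), cursors c1@1 c2@4, authorship 1..2

Answer: psip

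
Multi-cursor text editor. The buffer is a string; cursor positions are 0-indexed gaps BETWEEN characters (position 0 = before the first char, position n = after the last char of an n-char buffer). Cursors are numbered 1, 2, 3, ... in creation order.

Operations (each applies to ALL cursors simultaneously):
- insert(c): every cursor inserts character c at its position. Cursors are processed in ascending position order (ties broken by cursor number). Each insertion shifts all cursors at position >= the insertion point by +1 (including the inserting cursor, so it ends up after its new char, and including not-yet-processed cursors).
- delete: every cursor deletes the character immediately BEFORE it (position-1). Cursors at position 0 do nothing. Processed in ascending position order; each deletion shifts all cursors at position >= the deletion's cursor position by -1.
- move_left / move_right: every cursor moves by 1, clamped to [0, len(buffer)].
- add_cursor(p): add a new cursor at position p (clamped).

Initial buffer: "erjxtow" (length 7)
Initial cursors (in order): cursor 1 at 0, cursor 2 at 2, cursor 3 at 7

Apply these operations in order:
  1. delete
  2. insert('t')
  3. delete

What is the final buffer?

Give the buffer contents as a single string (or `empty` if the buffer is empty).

After op 1 (delete): buffer="ejxto" (len 5), cursors c1@0 c2@1 c3@5, authorship .....
After op 2 (insert('t')): buffer="tetjxtot" (len 8), cursors c1@1 c2@3 c3@8, authorship 1.2....3
After op 3 (delete): buffer="ejxto" (len 5), cursors c1@0 c2@1 c3@5, authorship .....

Answer: ejxto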